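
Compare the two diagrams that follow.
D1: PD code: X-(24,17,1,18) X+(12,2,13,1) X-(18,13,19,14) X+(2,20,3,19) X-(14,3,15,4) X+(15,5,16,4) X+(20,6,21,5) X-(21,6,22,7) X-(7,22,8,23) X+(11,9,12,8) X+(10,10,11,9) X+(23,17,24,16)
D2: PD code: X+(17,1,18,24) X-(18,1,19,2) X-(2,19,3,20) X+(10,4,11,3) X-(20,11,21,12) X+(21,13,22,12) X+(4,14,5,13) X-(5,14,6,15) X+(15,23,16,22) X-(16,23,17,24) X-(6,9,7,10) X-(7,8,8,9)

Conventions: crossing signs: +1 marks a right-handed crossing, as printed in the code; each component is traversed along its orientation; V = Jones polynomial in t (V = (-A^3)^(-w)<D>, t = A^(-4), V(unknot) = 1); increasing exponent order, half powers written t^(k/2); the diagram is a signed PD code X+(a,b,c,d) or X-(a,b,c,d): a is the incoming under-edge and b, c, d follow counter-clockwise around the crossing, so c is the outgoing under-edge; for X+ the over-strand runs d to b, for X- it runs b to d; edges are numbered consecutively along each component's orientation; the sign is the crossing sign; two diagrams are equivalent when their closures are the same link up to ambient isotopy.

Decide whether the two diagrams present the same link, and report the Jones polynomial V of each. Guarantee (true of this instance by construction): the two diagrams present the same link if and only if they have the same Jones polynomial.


equivalent: yes
V(D1) = 1  (w +2, c 12, <D> = A^6)
V(D2) = 1  [12 crossings, <D> = A^-6, w = -2]
key observation: all 2 diagrams share one V(t), hence one class


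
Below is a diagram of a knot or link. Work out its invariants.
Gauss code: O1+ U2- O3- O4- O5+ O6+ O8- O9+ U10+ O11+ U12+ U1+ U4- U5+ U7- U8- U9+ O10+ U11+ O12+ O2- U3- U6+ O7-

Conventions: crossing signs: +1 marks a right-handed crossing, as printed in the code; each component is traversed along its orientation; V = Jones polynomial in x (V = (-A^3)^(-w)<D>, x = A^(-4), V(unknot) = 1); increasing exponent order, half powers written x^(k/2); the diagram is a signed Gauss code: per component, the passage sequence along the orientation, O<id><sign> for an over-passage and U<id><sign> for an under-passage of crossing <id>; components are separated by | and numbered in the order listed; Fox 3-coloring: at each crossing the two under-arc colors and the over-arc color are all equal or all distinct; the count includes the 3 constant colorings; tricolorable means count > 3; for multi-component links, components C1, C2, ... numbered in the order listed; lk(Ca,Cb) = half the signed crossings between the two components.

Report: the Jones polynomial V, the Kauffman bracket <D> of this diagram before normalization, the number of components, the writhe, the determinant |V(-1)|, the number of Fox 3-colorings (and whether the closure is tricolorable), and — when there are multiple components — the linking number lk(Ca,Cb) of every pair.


V(x) = x + x^3 - x^4
bracket: -A^-10 + A^-6 + A^2, w = +2
1 component, writhe +2, over 12 crossings
det 3, colorings 9 of 3^12 — tricolorable
observation: det 3 = |V(-1)|; divisible by 3, so tricolorable


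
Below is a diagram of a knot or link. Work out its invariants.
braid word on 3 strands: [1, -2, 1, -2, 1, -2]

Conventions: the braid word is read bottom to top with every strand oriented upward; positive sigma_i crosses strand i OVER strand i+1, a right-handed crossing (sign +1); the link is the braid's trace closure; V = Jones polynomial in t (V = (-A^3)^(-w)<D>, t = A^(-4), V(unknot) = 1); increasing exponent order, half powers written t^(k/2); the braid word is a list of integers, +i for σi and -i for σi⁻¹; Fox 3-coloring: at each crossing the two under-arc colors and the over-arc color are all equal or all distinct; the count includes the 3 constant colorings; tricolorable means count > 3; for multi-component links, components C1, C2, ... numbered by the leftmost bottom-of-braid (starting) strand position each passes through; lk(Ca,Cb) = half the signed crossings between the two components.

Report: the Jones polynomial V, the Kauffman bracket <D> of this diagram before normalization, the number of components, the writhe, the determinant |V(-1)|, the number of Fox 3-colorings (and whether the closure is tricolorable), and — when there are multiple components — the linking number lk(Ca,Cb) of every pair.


Jones polynomial: V(t) = -t^-3 + 3t^-2 - 2t^-1 + 4 - 2t + 3t^2 - t^3
<D> = -A^-12 + 3A^-8 - 2A^-4 + 4 - 2A^4 + 3A^8 - A^12; writhe 0
components 3, writhe 0 (6 crossings)
linking number lk(C1,C2) = 0
lk(C1,C3): 0
lk(C2,C3) = 0
3-colorings: 3 of 3^6, det 16 — not tricolorable
note: |V(-1)| = 16: so not tricolorable, since 3 does not divide 16


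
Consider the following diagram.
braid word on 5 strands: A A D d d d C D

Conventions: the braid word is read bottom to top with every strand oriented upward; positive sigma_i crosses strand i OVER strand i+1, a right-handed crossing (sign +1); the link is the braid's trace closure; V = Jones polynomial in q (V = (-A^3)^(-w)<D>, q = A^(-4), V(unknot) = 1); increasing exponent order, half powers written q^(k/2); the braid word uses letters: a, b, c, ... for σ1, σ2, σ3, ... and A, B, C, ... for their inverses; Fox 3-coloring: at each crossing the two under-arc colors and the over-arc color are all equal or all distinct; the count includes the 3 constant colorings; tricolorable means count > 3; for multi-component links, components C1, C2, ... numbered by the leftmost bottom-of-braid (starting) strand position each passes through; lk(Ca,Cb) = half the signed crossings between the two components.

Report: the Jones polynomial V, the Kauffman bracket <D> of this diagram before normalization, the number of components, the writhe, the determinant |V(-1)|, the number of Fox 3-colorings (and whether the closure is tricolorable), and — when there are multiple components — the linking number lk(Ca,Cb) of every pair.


V(q) = q^-3 + q^-2 + q^-1 + 1
bracket: A^-6 + A^-2 + A^2 + A^6, w = -2
3 components, writhe -2, over 8 crossings
lk(C1,C2) = -1
linking number lk(C1,C3) = 0
lk(C2,C3): 0
det 0, colorings 9 of 3^8 — tricolorable
observation: the word shrinks to σ1⁻¹ σ1⁻¹ σ4 σ4 σ3⁻¹ σ4⁻¹ after cancelling


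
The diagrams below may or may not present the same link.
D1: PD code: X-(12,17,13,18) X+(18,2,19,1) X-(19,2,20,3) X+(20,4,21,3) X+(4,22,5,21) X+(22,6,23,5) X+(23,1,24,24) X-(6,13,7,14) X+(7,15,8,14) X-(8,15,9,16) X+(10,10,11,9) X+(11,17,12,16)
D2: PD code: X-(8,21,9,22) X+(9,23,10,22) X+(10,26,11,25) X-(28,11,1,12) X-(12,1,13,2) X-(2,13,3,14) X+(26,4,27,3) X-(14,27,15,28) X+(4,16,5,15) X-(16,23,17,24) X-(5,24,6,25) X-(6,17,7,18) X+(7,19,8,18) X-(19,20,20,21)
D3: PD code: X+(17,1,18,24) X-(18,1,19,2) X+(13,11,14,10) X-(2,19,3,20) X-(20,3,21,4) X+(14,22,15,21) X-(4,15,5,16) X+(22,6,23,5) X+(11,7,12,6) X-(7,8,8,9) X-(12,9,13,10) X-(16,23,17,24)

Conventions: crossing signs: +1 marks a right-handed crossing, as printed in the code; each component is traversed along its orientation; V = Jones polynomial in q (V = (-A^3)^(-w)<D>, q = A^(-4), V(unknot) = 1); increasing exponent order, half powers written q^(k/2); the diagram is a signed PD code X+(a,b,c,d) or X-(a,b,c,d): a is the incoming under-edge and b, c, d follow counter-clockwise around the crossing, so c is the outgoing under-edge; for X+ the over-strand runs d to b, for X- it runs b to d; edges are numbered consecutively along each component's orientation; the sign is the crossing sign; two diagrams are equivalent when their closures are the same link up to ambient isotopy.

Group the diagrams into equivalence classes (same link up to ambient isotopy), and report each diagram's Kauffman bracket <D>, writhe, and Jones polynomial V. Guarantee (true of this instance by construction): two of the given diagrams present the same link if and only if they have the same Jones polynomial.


grouping into links: {D1} | {D2, D3}
V(D1) = q + q^3 - q^4  (w +4, c 12, <D> = -A^-4 + 1 + A^8)
V(D2) = q^-5 - 2q^-4 + 2q^-3 - 2q^-2 + 2q^-1 - 1 + q  [14 crossings, <D> = A^-16 - A^-12 + 2A^-8 - 2A^-4 + 2 - 2A^4 + A^8, w = -4]
V(D3) = q^-5 - 2q^-4 + 2q^-3 - 2q^-2 + 2q^-1 - 1 + q  (w -2, c 12, <D> = A^-10 - A^-6 + 2A^-2 - 2A^2 + 2A^6 - 2A^10 + A^14)
key observation: 2 classes among 3 diagrams; unequal V(q) rules out equality


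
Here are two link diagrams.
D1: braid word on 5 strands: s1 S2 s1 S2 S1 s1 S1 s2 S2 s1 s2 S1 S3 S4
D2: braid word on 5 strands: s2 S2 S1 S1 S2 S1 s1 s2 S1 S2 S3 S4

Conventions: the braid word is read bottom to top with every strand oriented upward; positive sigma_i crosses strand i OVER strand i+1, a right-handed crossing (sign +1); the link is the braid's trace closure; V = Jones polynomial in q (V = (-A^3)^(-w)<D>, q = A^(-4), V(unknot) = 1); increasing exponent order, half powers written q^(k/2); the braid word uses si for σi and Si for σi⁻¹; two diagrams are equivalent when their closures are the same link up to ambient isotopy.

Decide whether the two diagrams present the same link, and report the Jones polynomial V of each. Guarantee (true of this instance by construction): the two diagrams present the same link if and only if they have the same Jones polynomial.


same link: no
V(D1) = 1  [14 crossings, <D> = A^-6, w = -2]
D2 (bracket A^-14 + A^-6 - A^-2; 12 crossings at w = -6): V = -q^-4 + q^-3 + q^-1
note: 2 values of V(q) split the 2 diagrams


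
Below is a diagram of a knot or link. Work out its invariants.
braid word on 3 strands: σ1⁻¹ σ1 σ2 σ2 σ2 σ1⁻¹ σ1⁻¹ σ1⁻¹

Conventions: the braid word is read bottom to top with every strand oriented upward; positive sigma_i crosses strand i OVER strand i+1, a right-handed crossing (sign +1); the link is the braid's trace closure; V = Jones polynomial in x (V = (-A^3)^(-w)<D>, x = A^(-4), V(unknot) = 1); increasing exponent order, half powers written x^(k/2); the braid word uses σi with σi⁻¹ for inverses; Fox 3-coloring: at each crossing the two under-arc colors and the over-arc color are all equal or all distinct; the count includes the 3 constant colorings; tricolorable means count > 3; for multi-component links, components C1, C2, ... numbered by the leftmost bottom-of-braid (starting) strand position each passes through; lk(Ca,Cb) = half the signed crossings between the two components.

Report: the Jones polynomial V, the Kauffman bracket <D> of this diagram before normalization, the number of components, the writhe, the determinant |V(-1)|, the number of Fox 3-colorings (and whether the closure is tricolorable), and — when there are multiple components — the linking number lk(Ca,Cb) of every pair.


Jones polynomial: V(x) = -x^-3 + x^-2 - x^-1 + 3 - x + x^2 - x^3
<D> = -A^-12 + A^-8 - A^-4 + 3 - A^4 + A^8 - A^12; writhe 0
components 1, writhe 0 (8 crossings)
3-colorings: 27 of 3^8, det 9 — tricolorable
note: V spans 6 powers of x: at least 6 crossings in any diagram


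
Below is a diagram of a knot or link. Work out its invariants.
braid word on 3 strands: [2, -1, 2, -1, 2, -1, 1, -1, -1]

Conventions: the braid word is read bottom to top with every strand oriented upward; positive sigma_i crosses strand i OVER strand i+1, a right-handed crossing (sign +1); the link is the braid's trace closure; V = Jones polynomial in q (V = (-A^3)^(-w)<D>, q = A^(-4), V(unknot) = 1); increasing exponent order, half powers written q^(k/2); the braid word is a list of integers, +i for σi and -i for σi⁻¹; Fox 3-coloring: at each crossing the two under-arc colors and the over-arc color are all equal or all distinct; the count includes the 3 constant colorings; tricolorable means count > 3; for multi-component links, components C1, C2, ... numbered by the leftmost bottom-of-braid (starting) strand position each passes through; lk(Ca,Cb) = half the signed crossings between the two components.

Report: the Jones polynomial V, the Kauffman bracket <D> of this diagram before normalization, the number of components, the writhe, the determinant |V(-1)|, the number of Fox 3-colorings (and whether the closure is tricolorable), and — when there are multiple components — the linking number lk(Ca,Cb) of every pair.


V(q) = -q^(-9/2) + 3q^(-7/2) - 4q^(-5/2) + 4q^(-3/2) - 5q^(-1/2) + 3q^(1/2) - 3q^(3/2) + q^(5/2)
bracket: -A^-13 + 3A^-9 - 3A^-5 + 5A^-1 - 4A^3 + 4A^7 - 3A^11 + A^15, w = -1
2 components, writhe -1, over 9 crossings
lk(C1,C2) = 0
det 24, colorings 9 of 3^9 — tricolorable
observation: w = -1 shifts under R1 moves; the (-A^3)^(1) factor cancels that in V


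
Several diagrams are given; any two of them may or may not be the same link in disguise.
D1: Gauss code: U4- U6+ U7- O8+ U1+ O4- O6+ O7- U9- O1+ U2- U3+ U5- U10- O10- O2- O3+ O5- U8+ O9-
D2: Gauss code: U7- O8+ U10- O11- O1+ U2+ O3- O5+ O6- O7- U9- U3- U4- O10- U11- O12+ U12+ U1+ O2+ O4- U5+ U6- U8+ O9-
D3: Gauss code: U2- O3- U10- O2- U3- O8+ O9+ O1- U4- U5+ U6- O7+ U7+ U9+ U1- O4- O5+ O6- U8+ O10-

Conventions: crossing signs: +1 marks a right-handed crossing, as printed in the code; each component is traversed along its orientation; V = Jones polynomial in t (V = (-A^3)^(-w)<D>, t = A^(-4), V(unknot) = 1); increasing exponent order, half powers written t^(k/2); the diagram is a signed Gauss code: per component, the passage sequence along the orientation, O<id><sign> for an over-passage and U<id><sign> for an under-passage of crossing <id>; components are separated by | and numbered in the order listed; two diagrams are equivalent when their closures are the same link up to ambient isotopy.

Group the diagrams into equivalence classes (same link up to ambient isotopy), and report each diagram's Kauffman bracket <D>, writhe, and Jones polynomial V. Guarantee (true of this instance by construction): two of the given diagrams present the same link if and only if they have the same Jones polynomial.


equivalence classes: {D1} | {D2} | {D3}
D1 (bracket A^-14 - A^-10 + A^-6 - A^-2 + A^2; 10 crossings at w = -2): V = t^-2 - t^-1 + 1 - t + t^2
V(D2) = 1  [12 crossings, <D> = A^-6, w = -2]
V(D3) = -t^-4 + t^-3 + t^-1  [10 crossings, <D> = A^-2 + A^6 - A^10, w = -2]
key observation: V(t) takes 3 values over 3 diagrams, fixing the grouping


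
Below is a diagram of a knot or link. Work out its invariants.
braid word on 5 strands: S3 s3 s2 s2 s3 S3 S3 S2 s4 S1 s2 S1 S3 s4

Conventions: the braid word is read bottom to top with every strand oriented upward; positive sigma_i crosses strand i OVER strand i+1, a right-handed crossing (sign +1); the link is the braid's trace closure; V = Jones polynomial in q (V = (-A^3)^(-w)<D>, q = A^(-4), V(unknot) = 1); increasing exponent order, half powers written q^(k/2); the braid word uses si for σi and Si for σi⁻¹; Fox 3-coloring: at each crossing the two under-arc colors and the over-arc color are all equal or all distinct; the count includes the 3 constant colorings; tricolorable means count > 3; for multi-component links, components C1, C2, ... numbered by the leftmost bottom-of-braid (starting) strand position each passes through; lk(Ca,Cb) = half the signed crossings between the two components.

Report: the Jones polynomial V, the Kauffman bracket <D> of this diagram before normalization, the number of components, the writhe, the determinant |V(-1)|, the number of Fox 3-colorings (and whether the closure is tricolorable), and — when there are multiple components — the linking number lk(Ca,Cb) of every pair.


V = -q^-3 + 3q^-2 - 3q^-1 + 4 - 4q + 3q^2 - 2q^3 + q^4
<D> = A^-16 - 2A^-12 + 3A^-8 - 4A^-4 + 4 - 3A^4 + 3A^8 - A^12 (w = 0)
1 component over 14 crossings, w = 0
9 Fox colorings among 3^14, |V(-1)| = 21: tricolorable
why: free reduction leaves σ2 σ2 σ3⁻¹ σ2⁻¹ σ4 σ1⁻¹ σ2 σ1⁻¹ σ3⁻¹ σ4 of the original 14 letters


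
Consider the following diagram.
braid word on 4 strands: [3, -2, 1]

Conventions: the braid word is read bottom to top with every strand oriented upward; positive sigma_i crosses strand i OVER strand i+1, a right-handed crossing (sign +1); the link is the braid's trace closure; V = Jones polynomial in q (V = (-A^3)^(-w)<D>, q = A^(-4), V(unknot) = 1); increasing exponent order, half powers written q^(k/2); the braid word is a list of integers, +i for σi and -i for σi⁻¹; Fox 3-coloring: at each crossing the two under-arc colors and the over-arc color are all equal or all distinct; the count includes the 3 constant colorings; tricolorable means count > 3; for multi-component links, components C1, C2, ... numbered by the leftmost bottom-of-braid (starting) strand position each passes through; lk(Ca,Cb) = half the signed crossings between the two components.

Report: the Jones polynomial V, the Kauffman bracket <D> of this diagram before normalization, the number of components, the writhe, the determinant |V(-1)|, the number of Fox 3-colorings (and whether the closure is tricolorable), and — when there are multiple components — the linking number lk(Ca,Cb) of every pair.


V = 1
<D> = -A^3 (w = +1)
1 component over 3 crossings, w = +1
3 Fox colorings among 3^3, |V(-1)| = 1: not tricolorable
why: |V(-1)| = 1: so not tricolorable, since 3 does not divide 1


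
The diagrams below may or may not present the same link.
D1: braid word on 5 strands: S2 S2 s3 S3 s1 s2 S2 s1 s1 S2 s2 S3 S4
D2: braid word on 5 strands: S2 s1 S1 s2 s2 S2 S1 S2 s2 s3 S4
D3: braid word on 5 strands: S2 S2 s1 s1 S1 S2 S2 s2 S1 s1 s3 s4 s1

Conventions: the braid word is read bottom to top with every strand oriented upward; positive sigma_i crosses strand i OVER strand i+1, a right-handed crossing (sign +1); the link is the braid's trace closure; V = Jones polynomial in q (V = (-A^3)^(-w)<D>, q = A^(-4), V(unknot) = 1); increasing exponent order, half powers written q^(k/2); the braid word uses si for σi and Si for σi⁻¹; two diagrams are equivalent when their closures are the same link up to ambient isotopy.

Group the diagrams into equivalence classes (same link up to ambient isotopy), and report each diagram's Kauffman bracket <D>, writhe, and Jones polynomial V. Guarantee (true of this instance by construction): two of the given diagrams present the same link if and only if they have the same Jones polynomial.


classes: {D1} | {D2} | {D3}
V(D1) = -q^(-3/2) - 2q^(1/2) + q^(3/2) - q^(5/2) + q^(7/2)  [13 crossings, <D> = -A^-17 + A^-13 - A^-9 + 2A^-5 + A^3, w = -1]
D2 (bracket A^-5 + A^-1; 11 crossings at w = -1): V = -q^(-1/2) - q^(1/2)
D3 (bracket A^-3 - A + 2A^5 - A^9 + 2A^13 - A^17; 13 crossings at w = +1): V = q^(-7/2) - 2q^(-5/2) + q^(-3/2) - 2q^(-1/2) + q^(1/2) - q^(3/2)
note: 3 classes among 3 diagrams; unequal V(q) rules out equality


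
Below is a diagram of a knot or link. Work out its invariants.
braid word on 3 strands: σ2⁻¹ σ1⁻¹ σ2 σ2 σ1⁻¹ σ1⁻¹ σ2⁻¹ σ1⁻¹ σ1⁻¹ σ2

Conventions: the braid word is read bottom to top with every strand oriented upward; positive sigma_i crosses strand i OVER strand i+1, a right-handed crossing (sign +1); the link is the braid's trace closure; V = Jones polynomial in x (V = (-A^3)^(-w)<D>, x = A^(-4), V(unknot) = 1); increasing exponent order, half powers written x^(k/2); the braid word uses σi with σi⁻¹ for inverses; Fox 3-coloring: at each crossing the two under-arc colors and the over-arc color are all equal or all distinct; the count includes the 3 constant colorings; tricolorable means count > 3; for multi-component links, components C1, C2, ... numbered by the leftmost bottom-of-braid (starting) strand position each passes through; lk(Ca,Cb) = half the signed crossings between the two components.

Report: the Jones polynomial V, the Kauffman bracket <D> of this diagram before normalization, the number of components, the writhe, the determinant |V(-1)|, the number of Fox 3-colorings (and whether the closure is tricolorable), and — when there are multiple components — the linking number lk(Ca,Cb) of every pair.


V = -x^-6 + x^-5 - x^-4 + 2x^-3 - x^-2 + x^-1
<D> = A^-8 - A^-4 + 2 - A^4 + A^8 - A^12 (w = -4)
1 component over 10 crossings, w = -4
3 Fox colorings among 3^10, |V(-1)| = 7: not tricolorable
why: the span of V is 5, forcing >= 5 crossings in any diagram


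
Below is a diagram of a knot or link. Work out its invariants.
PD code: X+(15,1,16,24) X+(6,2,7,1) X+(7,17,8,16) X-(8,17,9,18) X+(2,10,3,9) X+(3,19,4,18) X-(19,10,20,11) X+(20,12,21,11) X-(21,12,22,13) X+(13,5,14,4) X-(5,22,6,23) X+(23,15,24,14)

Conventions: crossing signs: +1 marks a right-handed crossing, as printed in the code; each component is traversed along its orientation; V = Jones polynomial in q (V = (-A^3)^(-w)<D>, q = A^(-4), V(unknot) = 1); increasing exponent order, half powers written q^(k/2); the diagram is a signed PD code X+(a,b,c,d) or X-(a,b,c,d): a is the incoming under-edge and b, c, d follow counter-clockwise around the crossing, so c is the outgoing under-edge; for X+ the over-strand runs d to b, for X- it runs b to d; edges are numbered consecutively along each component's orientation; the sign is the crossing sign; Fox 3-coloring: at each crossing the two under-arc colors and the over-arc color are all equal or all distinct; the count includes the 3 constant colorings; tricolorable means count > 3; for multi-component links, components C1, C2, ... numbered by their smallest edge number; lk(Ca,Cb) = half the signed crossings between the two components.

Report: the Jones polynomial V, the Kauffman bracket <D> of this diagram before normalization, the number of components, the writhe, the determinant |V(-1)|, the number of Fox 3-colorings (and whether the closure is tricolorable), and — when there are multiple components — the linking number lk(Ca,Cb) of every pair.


V(q) = 2q - 2q^2 + 3q^3 - 3q^4 + 2q^5 - 2q^6 + q^7
bracket: A^-16 - 2A^-12 + 2A^-8 - 3A^-4 + 3 - 2A^4 + 2A^8, w = +4
1 component, writhe +4, over 12 crossings
det 15, colorings 9 of 3^12 — tricolorable
observation: the span of V is 6, forcing >= 6 crossings in any diagram


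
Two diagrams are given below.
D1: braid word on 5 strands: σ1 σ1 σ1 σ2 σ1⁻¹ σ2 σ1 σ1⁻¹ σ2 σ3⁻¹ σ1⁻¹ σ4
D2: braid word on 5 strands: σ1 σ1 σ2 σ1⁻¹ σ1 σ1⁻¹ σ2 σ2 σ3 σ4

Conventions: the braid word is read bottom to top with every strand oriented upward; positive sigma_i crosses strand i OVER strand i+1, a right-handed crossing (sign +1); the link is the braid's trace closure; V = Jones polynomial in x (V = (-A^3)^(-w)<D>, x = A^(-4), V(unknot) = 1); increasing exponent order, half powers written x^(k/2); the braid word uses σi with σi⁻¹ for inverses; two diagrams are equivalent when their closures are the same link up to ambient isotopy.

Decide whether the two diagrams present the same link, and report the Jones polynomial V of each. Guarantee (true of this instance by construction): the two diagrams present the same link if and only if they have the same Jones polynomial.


same link: yes
V(D1) = x - x^2 + 2x^3 - x^4 + x^5 - x^6  [12 crossings, <D> = -A^-12 + A^-8 - A^-4 + 2 - A^4 + A^8, w = +4]
D2 (bracket -A^-6 + A^-2 - A^2 + 2A^6 - A^10 + A^14; 10 crossings at w = +6): V = x - x^2 + 2x^3 - x^4 + x^5 - x^6
note: from 12 to 10 crossings by R-moves: one link, two diagrams


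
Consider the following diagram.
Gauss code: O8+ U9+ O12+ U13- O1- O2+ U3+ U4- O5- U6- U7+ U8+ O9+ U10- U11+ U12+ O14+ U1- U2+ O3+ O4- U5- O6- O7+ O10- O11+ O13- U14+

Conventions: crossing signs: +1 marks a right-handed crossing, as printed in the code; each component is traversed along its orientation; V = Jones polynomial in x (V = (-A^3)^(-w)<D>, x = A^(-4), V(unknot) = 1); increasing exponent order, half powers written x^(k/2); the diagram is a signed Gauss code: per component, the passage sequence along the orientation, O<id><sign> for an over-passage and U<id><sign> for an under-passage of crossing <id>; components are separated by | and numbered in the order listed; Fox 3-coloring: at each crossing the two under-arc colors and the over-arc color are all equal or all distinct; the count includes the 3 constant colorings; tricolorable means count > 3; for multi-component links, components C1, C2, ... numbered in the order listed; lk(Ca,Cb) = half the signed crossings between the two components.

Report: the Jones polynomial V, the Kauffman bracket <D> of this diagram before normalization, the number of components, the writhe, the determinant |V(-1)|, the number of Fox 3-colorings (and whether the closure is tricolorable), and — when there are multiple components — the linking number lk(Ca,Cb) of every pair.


V = x^-1 - 1 + 2x - 2x^2 + 2x^3 - 2x^4 + x^5
<D> = A^-14 - 2A^-10 + 2A^-6 - 2A^-2 + 2A^2 - A^6 + A^10 (w = +2)
1 component over 14 crossings, w = +2
3 Fox colorings among 3^14, |V(-1)| = 11: not tricolorable
why: V spans 6 powers of x: at least 6 crossings in any diagram


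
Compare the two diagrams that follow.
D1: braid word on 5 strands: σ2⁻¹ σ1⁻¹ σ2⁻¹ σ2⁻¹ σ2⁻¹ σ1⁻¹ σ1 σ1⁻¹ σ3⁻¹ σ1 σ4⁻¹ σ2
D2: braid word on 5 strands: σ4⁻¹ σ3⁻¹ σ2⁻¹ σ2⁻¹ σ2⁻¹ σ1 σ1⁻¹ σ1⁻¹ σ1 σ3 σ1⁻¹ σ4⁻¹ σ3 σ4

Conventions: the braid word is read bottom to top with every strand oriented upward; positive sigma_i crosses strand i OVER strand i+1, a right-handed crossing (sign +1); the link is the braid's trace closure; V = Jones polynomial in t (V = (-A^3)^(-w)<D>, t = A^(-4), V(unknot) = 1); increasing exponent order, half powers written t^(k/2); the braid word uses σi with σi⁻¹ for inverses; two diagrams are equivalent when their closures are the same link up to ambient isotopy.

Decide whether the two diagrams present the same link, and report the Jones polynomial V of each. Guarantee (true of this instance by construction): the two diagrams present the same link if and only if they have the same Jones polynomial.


same link: yes
V(D1) = -t^-4 + t^-3 + t^-1  [12 crossings, <D> = A^-14 + A^-6 - A^-2, w = -6]
D2 (bracket A^-8 + 1 - A^4; 14 crossings at w = -4): V = -t^-4 + t^-3 + t^-1
note: one V(t) for all 2 diagrams — one class (guaranteed)


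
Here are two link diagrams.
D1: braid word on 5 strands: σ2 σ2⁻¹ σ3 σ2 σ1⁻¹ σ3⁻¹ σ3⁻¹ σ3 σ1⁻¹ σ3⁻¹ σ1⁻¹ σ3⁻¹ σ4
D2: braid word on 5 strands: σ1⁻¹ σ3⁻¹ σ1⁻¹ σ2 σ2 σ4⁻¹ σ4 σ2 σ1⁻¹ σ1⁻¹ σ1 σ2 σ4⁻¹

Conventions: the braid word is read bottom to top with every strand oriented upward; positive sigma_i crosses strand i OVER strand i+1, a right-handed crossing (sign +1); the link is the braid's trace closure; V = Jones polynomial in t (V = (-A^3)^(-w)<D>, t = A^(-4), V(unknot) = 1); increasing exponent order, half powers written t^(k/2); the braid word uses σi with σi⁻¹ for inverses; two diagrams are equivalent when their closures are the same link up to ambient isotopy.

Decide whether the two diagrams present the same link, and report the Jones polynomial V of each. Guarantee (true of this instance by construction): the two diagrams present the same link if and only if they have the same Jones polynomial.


equivalent: no
V(D1) = t^(-13/2) - t^(-11/2) + t^(-9/2) - 2t^(-7/2) - t^(-3/2)  (w -3, c 13, <D> = A^-3 + 2A^5 - A^9 + A^13 - A^17)
V(D2) = t^(-5/2) - 2t^(-3/2) + 2t^(-1/2) - 4t^(1/2) + 3t^(3/2) - 3t^(5/2) + 2t^(7/2) - t^(9/2)  (w -1, c 13, <D> = A^-21 - 2A^-17 + 3A^-13 - 3A^-9 + 4A^-5 - 2A^-1 + 2A^3 - A^7)
why: comparing 2 Jones polynomials yields 2 groups


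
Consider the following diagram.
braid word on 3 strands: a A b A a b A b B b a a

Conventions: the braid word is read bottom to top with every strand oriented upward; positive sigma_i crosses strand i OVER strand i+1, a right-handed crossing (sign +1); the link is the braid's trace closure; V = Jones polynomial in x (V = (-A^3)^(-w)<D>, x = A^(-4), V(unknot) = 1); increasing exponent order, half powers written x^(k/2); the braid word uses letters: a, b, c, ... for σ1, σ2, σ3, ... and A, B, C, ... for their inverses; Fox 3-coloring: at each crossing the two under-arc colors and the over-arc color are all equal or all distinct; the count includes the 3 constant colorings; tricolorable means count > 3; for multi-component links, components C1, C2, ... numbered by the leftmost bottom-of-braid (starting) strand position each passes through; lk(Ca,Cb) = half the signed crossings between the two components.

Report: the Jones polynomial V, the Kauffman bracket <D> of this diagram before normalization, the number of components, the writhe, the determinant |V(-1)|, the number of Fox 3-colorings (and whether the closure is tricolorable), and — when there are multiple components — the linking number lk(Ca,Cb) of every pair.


V = x - x^2 + 2x^3 - x^4 + x^5 - x^6
<D> = -A^-12 + A^-8 - A^-4 + 2 - A^4 + A^8 (w = +4)
1 component over 12 crossings, w = +4
3 Fox colorings among 3^12, |V(-1)| = 7: not tricolorable
why: V spans 5 powers of x: at least 5 crossings in any diagram


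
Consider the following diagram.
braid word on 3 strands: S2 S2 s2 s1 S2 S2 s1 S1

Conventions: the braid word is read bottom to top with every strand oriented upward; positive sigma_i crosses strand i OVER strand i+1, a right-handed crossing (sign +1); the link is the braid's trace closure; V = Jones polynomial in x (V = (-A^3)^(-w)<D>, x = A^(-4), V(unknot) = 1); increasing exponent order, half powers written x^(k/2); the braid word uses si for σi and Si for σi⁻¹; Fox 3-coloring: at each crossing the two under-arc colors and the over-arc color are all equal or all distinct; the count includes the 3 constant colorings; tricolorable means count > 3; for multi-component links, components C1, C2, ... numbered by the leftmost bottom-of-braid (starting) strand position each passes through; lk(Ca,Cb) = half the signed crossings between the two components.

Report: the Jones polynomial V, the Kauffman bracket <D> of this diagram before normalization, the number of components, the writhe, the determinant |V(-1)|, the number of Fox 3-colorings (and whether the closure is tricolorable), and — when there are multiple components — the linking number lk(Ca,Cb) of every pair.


V(x) = -x^-4 + x^-3 + x^-1
bracket: A^-2 + A^6 - A^10, w = -2
1 component, writhe -2, over 8 crossings
det 3, colorings 9 of 3^8 — tricolorable
observation: det 3 = |V(-1)|; divisible by 3, so tricolorable


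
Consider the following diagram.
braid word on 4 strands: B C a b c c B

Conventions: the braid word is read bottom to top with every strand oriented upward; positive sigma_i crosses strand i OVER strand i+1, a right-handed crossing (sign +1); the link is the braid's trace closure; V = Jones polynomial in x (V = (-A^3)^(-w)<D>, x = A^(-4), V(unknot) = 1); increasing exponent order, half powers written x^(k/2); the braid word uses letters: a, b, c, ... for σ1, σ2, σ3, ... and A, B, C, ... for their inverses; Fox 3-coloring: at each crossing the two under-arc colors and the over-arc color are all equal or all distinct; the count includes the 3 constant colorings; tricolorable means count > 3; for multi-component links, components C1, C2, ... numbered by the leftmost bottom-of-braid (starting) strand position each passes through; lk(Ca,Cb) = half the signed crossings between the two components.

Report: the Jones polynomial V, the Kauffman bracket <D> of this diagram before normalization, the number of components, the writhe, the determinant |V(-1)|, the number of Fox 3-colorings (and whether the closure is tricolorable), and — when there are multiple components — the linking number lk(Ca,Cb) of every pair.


V(x) = x^-2 - x^-1 + 1 - x + x^2
bracket: -A^-5 + A^-1 - A^3 + A^7 - A^11, w = +1
1 component, writhe +1, over 7 crossings
det 5, colorings 3 of 3^7 — not tricolorable
observation: palindromic: swapping x for 1/x fixes V


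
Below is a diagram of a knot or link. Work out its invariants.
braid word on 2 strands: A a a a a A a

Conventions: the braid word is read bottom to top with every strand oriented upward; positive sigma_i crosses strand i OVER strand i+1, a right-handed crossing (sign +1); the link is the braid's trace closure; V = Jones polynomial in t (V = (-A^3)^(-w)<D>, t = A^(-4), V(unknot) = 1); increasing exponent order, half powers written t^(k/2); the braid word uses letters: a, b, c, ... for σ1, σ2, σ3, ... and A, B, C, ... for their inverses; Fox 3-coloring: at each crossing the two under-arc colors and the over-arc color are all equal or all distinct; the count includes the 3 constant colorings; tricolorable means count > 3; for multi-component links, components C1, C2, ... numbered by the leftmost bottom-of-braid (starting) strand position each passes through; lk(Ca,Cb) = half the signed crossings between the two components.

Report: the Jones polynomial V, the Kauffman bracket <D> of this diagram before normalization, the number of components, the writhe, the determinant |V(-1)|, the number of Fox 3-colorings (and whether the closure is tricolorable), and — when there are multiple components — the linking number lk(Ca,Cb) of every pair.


Jones polynomial: V(t) = t + t^3 - t^4
<D> = A^-7 - A^-3 - A^5; writhe +3
components 1, writhe +3 (7 crossings)
3-colorings: 9 of 3^7, det 3 — tricolorable
note: w = +3 (over 7 crossings) is diagram-only; (-A^3)^(-3) removes it from V


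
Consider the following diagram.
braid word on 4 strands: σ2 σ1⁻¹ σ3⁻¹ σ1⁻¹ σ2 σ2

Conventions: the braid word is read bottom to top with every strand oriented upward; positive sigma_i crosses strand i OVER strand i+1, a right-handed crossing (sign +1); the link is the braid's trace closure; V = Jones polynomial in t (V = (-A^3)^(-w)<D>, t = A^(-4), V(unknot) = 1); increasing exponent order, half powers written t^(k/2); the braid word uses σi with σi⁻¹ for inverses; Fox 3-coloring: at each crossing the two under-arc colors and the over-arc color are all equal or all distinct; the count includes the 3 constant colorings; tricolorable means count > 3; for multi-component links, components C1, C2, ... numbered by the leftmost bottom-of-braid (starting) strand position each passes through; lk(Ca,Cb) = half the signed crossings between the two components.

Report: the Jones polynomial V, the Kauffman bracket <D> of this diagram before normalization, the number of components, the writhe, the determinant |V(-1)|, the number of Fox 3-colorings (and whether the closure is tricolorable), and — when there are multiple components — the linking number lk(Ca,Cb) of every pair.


V = -t^(-3/2) - 2t^(1/2) + t^(3/2) - t^(5/2) + t^(7/2)
<D> = A^-14 - A^-10 + A^-6 - 2A^-2 - A^6 (w = 0)
2 components over 6 crossings, w = 0
lk(C1,C2): -1
9 Fox colorings among 3^6, |V(-1)| = 6: tricolorable
why: summing lk over 1 pair gives -1


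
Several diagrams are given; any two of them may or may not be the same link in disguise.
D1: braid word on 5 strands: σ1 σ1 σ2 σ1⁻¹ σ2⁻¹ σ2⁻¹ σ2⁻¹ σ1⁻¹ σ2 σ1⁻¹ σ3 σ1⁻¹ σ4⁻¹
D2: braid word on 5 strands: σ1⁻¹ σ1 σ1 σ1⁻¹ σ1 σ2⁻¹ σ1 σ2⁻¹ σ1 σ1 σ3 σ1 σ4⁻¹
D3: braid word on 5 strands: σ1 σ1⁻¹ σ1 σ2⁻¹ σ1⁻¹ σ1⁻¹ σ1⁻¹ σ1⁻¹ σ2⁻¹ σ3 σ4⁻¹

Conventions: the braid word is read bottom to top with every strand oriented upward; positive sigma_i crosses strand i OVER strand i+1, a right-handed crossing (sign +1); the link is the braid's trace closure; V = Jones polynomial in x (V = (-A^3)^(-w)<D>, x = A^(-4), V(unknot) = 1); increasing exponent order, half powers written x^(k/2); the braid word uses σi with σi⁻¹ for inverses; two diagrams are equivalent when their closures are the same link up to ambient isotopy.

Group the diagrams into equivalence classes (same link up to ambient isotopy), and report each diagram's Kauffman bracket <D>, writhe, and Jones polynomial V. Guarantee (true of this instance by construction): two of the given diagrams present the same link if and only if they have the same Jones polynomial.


equivalence classes: {D1} | {D2} | {D3}
D1 (bracket 2A^-7 - A^-3 + 2A - A^5 + A^9 - A^13; 13 crossings at w = -3): V = x^(-11/2) - x^(-9/2) + x^(-7/2) - 2x^(-5/2) + x^(-3/2) - 2x^(-1/2)
V(D2) = -x^(-1/2) + x^(1/2) - 2x^(3/2) + 2x^(5/2) - 3x^(7/2) + 2x^(9/2) - 2x^(11/2) + x^(13/2)  (w +3, c 13, <D> = -A^-17 + 2A^-13 - 2A^-9 + 3A^-5 - 2A^-1 + 2A^3 - A^7 + A^11)
V(D3) = -x^(-15/2) + x^(-13/2) - 2x^(-11/2) + 2x^(-9/2) - 2x^(-7/2) + x^(-5/2) - x^(-3/2)  (w -5, c 11, <D> = A^-9 - A^-5 + 2A^-1 - 2A^3 + 2A^7 - A^11 + A^15)
observation: 3 classes among 3 diagrams; unequal V(x) rules out equality


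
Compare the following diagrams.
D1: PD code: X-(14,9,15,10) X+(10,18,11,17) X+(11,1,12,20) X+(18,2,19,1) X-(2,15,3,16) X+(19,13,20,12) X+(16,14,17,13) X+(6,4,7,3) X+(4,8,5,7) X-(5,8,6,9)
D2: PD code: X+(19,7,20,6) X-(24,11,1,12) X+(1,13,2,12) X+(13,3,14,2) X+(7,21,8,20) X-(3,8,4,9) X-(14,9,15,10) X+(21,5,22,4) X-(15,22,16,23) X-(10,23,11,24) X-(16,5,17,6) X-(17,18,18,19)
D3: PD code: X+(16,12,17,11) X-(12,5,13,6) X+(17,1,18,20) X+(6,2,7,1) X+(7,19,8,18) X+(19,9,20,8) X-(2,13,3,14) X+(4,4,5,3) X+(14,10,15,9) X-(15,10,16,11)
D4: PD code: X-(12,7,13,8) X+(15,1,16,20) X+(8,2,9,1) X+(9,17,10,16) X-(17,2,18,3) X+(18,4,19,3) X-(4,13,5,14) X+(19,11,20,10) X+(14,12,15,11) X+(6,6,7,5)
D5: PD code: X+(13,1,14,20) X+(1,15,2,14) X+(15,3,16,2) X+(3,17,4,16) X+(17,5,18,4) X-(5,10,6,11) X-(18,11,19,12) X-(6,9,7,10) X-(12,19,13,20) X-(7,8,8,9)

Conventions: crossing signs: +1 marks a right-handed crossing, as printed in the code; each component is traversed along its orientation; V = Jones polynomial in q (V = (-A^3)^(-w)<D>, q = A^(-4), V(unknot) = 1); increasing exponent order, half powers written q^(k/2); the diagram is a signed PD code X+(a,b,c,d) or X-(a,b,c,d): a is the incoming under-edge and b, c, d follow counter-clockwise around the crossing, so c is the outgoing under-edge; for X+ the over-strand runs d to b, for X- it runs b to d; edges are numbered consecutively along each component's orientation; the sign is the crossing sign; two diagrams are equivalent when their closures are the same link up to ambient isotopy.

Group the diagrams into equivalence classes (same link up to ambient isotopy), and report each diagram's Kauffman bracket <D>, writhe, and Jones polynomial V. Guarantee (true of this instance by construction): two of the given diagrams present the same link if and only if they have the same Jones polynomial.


classes: {D1, D3, D4} | {D2} | {D5}
V(D1) = q^-1 - 1 + 2q - 2q^2 + 2q^3 - 2q^4 + q^5  [10 crossings, <D> = A^-8 - 2A^-4 + 2 - 2A^4 + 2A^8 - A^12 + A^16, w = +4]
V(D2) = q^-2 - q^-1 + 1 - q + q^2  [12 crossings, <D> = A^-14 - A^-10 + A^-6 - A^-2 + A^2, w = -2]
V(D3) = q^-1 - 1 + 2q - 2q^2 + 2q^3 - 2q^4 + q^5  [10 crossings, <D> = A^-8 - 2A^-4 + 2 - 2A^4 + 2A^8 - A^12 + A^16, w = +4]
V(D4) = q^-1 - 1 + 2q - 2q^2 + 2q^3 - 2q^4 + q^5  [10 crossings, <D> = A^-8 - 2A^-4 + 2 - 2A^4 + 2A^8 - A^12 + A^16, w = +4]
V(D5) = q + q^3 - q^4  [10 crossings, <D> = -A^-16 + A^-12 + A^-4, w = 0]
insight: comparing 5 Jones polynomials yields 3 groups


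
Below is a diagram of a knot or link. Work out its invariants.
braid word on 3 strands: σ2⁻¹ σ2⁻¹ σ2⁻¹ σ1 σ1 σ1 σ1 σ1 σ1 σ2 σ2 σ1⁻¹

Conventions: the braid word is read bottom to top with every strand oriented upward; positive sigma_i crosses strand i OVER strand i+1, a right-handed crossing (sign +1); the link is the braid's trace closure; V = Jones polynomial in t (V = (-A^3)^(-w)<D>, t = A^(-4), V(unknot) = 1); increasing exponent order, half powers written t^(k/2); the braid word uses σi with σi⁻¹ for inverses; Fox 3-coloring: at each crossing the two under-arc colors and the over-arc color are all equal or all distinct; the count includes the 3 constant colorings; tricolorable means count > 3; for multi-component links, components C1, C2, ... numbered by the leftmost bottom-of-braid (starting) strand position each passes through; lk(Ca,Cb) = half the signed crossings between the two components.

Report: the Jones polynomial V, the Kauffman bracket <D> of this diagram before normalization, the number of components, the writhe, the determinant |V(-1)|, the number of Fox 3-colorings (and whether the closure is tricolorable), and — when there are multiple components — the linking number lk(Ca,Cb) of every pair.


V = -t^-1 + 2 - 3t + 5t^2 - 5t^3 + 7t^4 - 6t^5 + 5t^6 - 4t^7 + 2t^8 - t^9
<D> = -A^-24 + 2A^-20 - 4A^-16 + 5A^-12 - 6A^-8 + 7A^-4 - 5 + 5A^4 - 3A^8 + 2A^12 - A^16 (w = +4)
1 component over 12 crossings, w = +4
3 Fox colorings among 3^12, |V(-1)| = 41: not tricolorable
why: |V(-1)| = 41: so not tricolorable, since 3 does not divide 41
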